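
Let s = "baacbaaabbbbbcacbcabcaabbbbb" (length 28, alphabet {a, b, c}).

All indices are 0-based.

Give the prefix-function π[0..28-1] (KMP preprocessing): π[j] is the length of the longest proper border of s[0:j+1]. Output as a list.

π[0] = 0
j=1 s[j]='a': π[1]=0 (border '')
j=2 s[j]='a': π[2]=0 (border '')
j=3 s[j]='c': π[3]=0 (border '')
j=4 s[j]='b': π[4]=1 (border 'b')
j=5 s[j]='a': π[5]=2 (border 'ba')
j=6 s[j]='a': π[6]=3 (border 'baa')
j=7 s[j]='a': k: 3→0; π[7]=0 (border '')
j=8 s[j]='b': π[8]=1 (border 'b')
j=9 s[j]='b': k: 1→0; π[9]=1 (border 'b')
j=10 s[j]='b': k: 1→0; π[10]=1 (border 'b')
j=11 s[j]='b': k: 1→0; π[11]=1 (border 'b')
j=12 s[j]='b': k: 1→0; π[12]=1 (border 'b')
j=13 s[j]='c': k: 1→0; π[13]=0 (border '')
j=14 s[j]='a': π[14]=0 (border '')
j=15 s[j]='c': π[15]=0 (border '')
j=16 s[j]='b': π[16]=1 (border 'b')
j=17 s[j]='c': k: 1→0; π[17]=0 (border '')
j=18 s[j]='a': π[18]=0 (border '')
j=19 s[j]='b': π[19]=1 (border 'b')
j=20 s[j]='c': k: 1→0; π[20]=0 (border '')
j=21 s[j]='a': π[21]=0 (border '')
j=22 s[j]='a': π[22]=0 (border '')
j=23 s[j]='b': π[23]=1 (border 'b')
j=24 s[j]='b': k: 1→0; π[24]=1 (border 'b')
j=25 s[j]='b': k: 1→0; π[25]=1 (border 'b')
j=26 s[j]='b': k: 1→0; π[26]=1 (border 'b')
j=27 s[j]='b': k: 1→0; π[27]=1 (border 'b')

[0, 0, 0, 0, 1, 2, 3, 0, 1, 1, 1, 1, 1, 0, 0, 0, 1, 0, 0, 1, 0, 0, 0, 1, 1, 1, 1, 1]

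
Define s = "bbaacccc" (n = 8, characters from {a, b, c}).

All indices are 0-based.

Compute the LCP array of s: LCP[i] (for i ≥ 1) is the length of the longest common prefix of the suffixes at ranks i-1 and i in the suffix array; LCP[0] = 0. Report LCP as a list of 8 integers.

[0, 1, 0, 1, 0, 1, 2, 3]

rank | idx | suffix
   0 |   2 | aacccc
   1 |   3 | acccc
   2 |   1 | baacccc
   3 |   0 | bbaacccc
   4 |   7 | c
   5 |   6 | cc
   6 |   5 | ccc
   7 |   4 | cccc

SA = [2, 3, 1, 0, 7, 6, 5, 4]
rank  pair      lcp
   1  s[2:],s[3:]  1  'a'
   2  s[3:],s[1:]  0  ''
   3  s[1:],s[0:]  1  'b'
   4  s[0:],s[7:]  0  ''
   5  s[7:],s[6:]  1  'c'
   6  s[6:],s[5:]  2  'cc'
   7  s[5:],s[4:]  3  'ccc'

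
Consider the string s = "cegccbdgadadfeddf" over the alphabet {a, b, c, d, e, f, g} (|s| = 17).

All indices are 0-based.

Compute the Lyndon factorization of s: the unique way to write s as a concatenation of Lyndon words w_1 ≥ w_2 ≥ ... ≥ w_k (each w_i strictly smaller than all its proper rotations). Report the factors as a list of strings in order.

["ceg", "c", "c", "bdg", "adadfeddf"]

emit factor 1: 'ceg' (i=0, period=3)
emit factor 2: 'c' (i=3, period=1)
emit factor 3: 'c' (i=4, period=1)
emit factor 4: 'bdg' (i=5, period=3)
emit factor 5: 'adadfeddf' (i=8, period=9)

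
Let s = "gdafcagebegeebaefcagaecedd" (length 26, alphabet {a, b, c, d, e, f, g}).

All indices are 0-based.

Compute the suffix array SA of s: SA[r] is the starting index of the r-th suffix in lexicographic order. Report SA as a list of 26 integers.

[20, 14, 2, 18, 5, 13, 8, 17, 4, 22, 25, 1, 24, 12, 7, 21, 23, 11, 15, 9, 16, 3, 19, 0, 6, 10]

rank | idx | suffix
   0 |  20 | aecedd
   1 |  14 | aefcagaecedd
   2 |   2 | afcagebegeebaefcagaecedd
   3 |  18 | agaecedd
   4 |   5 | agebegeebaefcagaecedd
   5 |  13 | baefcagaecedd
   6 |   8 | begeebaefcagaecedd
   7 |  17 | cagaecedd
   8 |   4 | cagebegeebaefcagaecedd
   9 |  22 | cedd
  10 |  25 | d
  11 |   1 | dafcagebegeebaefcagaecedd
  12 |  24 | dd
  13 |  12 | ebaefcagaecedd
  14 |   7 | ebegeebaefcagaecedd
  15 |  21 | ecedd
  16 |  23 | edd
  17 |  11 | eebaefcagaecedd
  18 |  15 | efcagaecedd
  19 |   9 | egeebaefcagaecedd
  20 |  16 | fcagaecedd
  21 |   3 | fcagebegeebaefcagaecedd
  22 |  19 | gaecedd
  23 |   0 | gdafcagebegeebaefcagaecedd
  24 |   6 | gebegeebaefcagaecedd
  25 |  10 | geebaefcagaecedd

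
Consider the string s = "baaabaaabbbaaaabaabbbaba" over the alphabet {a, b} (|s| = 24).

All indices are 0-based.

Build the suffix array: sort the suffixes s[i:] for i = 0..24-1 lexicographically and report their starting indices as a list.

rank→(start, suffix):
  0 → (23, 'a')
  1 → (11, 'aaaabaabbbaba')
  2 → (1, 'aaabaaabbbaaaabaabbbaba')
  3 → (12, 'aaabaabbbaba')
  4 → (5, 'aaabbbaaaabaabbbaba')
  5 → (2, 'aabaaabbbaaaabaabbbaba')
  6 → (13, 'aabaabbbaba')
  7 → (6, 'aabbbaaaabaabbbaba')
  8 → (16, 'aabbbaba')
  9 → (21, 'aba')
  10 → (3, 'abaaabbbaaaabaabbbaba')
  11 → (14, 'abaabbbaba')
  12 → (7, 'abbbaaaabaabbbaba')
  13 → (17, 'abbbaba')
  14 → (22, 'ba')
  15 → (10, 'baaaabaabbbaba')
  16 → (0, 'baaabaaabbbaaaabaabbbaba')
  17 → (4, 'baaabbbaaaabaabbbaba')
  18 → (15, 'baabbbaba')
  19 → (20, 'baba')
  20 → (9, 'bbaaaabaabbbaba')
  21 → (19, 'bbaba')
  22 → (8, 'bbbaaaabaabbbaba')
  23 → (18, 'bbbaba')

[23, 11, 1, 12, 5, 2, 13, 6, 16, 21, 3, 14, 7, 17, 22, 10, 0, 4, 15, 20, 9, 19, 8, 18]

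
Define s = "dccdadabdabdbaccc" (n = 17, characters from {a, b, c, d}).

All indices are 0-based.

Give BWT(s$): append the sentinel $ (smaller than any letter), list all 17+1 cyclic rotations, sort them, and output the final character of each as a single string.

cddbddaaccadcabcb$

rank  rotation            last
    0  $dccdadabdabdbaccc  c
    1  abdabdbaccc$dccdad  d
    2  abdbaccc$dccdadabd  d
    3  accc$dccdadabdabdb  b
    4  adabdabdbaccc$dccd  d
    5  baccc$dccdadabdabd  d
    6  bdabdbaccc$dccdada  a
    7  bdbaccc$dccdadabda  a
    8  c$dccdadabdabdbacc  c
    9  cc$dccdadabdabdbac  c
   10  ccc$dccdadabdabdba  a
   11  ccdadabdabdbaccc$d  d
   12  cdadabdabdbaccc$dc  c
   13  dabdabdbaccc$dccda  a
   14  dabdbaccc$dccdadab  b
   15  dadabdabdbaccc$dcc  c
   16  dbaccc$dccdadabdab  b
   17  dccdadabdabdbaccc$  $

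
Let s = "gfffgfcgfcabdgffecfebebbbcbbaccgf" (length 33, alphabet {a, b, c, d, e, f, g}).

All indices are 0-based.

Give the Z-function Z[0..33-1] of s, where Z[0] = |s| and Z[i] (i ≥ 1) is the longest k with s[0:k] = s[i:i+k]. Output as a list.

[33, 0, 0, 0, 2, 0, 0, 2, 0, 0, 0, 0, 0, 3, 0, 0, 0, 0, 0, 0, 0, 0, 0, 0, 0, 0, 0, 0, 0, 0, 0, 2, 0]

Z[0]=33
i=1: outside box; Z[1]=0
i=2: outside box; Z[2]=0
i=3: outside box; Z[3]=0
i=4: outside box; Z[4]=2 grow→box=[4,6)
i=5: min(r-i=1, Z[1]=0)=0; Z[5]=0
i=6: outside box; Z[6]=0
i=7: outside box; Z[7]=2 grow→box=[7,9)
i=8: min(r-i=1, Z[1]=0)=0; Z[8]=0
i=9: outside box; Z[9]=0
i=10: outside box; Z[10]=0
i=11: outside box; Z[11]=0
i=12: outside box; Z[12]=0
i=13: outside box; Z[13]=3 grow→box=[13,16)
i=14: min(r-i=2, Z[1]=0)=0; Z[14]=0
i=15: min(r-i=1, Z[2]=0)=0; Z[15]=0
i=16: outside box; Z[16]=0
i=17: outside box; Z[17]=0
i=18: outside box; Z[18]=0
i=19: outside box; Z[19]=0
i=20: outside box; Z[20]=0
i=21: outside box; Z[21]=0
i=22: outside box; Z[22]=0
i=23: outside box; Z[23]=0
i=24: outside box; Z[24]=0
i=25: outside box; Z[25]=0
i=26: outside box; Z[26]=0
i=27: outside box; Z[27]=0
i=28: outside box; Z[28]=0
i=29: outside box; Z[29]=0
i=30: outside box; Z[30]=0
i=31: outside box; Z[31]=2 grow→box=[31,33)
i=32: min(r-i=1, Z[1]=0)=0; Z[32]=0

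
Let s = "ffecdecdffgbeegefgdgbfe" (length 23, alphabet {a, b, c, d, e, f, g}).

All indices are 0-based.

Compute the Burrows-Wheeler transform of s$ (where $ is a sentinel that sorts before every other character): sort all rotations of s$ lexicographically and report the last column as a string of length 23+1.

eggeeccgffdbgebf$dfefdfe

rank  rotation                  last
    0  $ffecdecdffgbeegefgdgbfe  e
    1  beegefgdgbfe$ffecdecdffg  g
    2  bfe$ffecdecdffgbeegefgdg  g
    3  cdecdffgbeegefgdgbfe$ffe  e
    4  cdffgbeegefgdgbfe$ffecde  e
    5  decdffgbeegefgdgbfe$ffec  c
    6  dffgbeegefgdgbfe$ffecdec  c
    7  dgbfe$ffecdecdffgbeegefg  g
    8  e$ffecdecdffgbeegefgdgbf  f
    9  ecdecdffgbeegefgdgbfe$ff  f
   10  ecdffgbeegefgdgbfe$ffecd  d
   11  eegefgdgbfe$ffecdecdffgb  b
   12  efgdgbfe$ffecdecdffgbeeg  g
   13  egefgdgbfe$ffecdecdffgbe  e
   14  fe$ffecdecdffgbeegefgdgb  b
   15  fecdecdffgbeegefgdgbfe$f  f
   16  ffecdecdffgbeegefgdgbfe$  $
   17  ffgbeegefgdgbfe$ffecdecd  d
   18  fgbeegefgdgbfe$ffecdecdf  f
   19  fgdgbfe$ffecdecdffgbeege  e
   20  gbeegefgdgbfe$ffecdecdff  f
   21  gbfe$ffecdecdffgbeegefgd  d
   22  gdgbfe$ffecdecdffgbeegef  f
   23  gefgdgbfe$ffecdecdffgbee  e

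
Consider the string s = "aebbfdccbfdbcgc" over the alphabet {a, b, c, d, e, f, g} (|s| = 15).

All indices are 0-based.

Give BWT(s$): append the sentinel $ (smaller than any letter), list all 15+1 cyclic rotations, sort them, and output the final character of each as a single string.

rank  rotation          last
    0  $aebbfdccbfdbcgc  c
    1  aebbfdccbfdbcgc$  $
    2  bbfdccbfdbcgc$ae  e
    3  bcgc$aebbfdccbfd  d
    4  bfdbcgc$aebbfdcc  c
    5  bfdccbfdbcgc$aeb  b
    6  c$aebbfdccbfdbcg  g
    7  cbfdbcgc$aebbfdc  c
    8  ccbfdbcgc$aebbfd  d
    9  cgc$aebbfdccbfdb  b
   10  dbcgc$aebbfdccbf  f
   11  dccbfdbcgc$aebbf  f
   12  ebbfdccbfdbcgc$a  a
   13  fdbcgc$aebbfdccb  b
   14  fdccbfdbcgc$aebb  b
   15  gc$aebbfdccbfdbc  c

c$edcbgcdbffabbc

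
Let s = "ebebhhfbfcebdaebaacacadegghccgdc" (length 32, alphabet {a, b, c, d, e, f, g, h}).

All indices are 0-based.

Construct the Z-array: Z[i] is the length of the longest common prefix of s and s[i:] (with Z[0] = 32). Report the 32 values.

Z[0]=32
i=1: i≥r, start 0; Z[1]=0
i=2: i≥r, start 0; Z[2]=2 extend→box=[2,4)
i=3: min(r-i=1, Z[1]=0)=0; Z[3]=0
i=4: i≥r, start 0; Z[4]=0
i=5: i≥r, start 0; Z[5]=0
i=6: i≥r, start 0; Z[6]=0
i=7: i≥r, start 0; Z[7]=0
i=8: i≥r, start 0; Z[8]=0
i=9: i≥r, start 0; Z[9]=0
i=10: i≥r, start 0; Z[10]=2 extend→box=[10,12)
i=11: min(r-i=1, Z[1]=0)=0; Z[11]=0
i=12: i≥r, start 0; Z[12]=0
i=13: i≥r, start 0; Z[13]=0
i=14: i≥r, start 0; Z[14]=2 extend→box=[14,16)
i=15: min(r-i=1, Z[1]=0)=0; Z[15]=0
i=16: i≥r, start 0; Z[16]=0
i=17: i≥r, start 0; Z[17]=0
i=18: i≥r, start 0; Z[18]=0
i=19: i≥r, start 0; Z[19]=0
i=20: i≥r, start 0; Z[20]=0
i=21: i≥r, start 0; Z[21]=0
i=22: i≥r, start 0; Z[22]=0
i=23: i≥r, start 0; Z[23]=1 extend→box=[23,24)
i=24: i≥r, start 0; Z[24]=0
i=25: i≥r, start 0; Z[25]=0
i=26: i≥r, start 0; Z[26]=0
i=27: i≥r, start 0; Z[27]=0
i=28: i≥r, start 0; Z[28]=0
i=29: i≥r, start 0; Z[29]=0
i=30: i≥r, start 0; Z[30]=0
i=31: i≥r, start 0; Z[31]=0

[32, 0, 2, 0, 0, 0, 0, 0, 0, 0, 2, 0, 0, 0, 2, 0, 0, 0, 0, 0, 0, 0, 0, 1, 0, 0, 0, 0, 0, 0, 0, 0]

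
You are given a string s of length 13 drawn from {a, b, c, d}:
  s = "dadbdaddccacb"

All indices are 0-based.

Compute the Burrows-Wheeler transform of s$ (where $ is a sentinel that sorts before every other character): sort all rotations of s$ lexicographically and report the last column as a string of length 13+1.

bcddcdcad$bada

rank  rotation        last
    0  $dadbdaddccacb  b
    1  acb$dadbdaddcc  c
    2  adbdaddccacb$d  d
    3  addccacb$dadbd  d
    4  b$dadbdaddccac  c
    5  bdaddccacb$dad  d
    6  cacb$dadbdaddc  c
    7  cb$dadbdaddcca  a
    8  ccacb$dadbdadd  d
    9  dadbdaddccacb$  $
   10  daddccacb$dadb  b
   11  dbdaddccacb$da  a
   12  dccacb$dadbdad  d
   13  ddccacb$dadbda  a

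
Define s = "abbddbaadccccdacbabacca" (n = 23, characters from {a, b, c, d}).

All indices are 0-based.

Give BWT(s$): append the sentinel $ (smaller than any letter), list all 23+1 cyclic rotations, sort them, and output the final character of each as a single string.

acbb$dbadcaabcaadccccdab

rank  rotation                  last
    0  $abbddbaadccccdacbabacca  a
    1  a$abbddbaadccccdacbabacc  c
    2  aadccccdacbabacca$abbddb  b
    3  abacca$abbddbaadccccdacb  b
    4  abbddbaadccccdacbabacca$  $
    5  acbabacca$abbddbaadccccd  d
    6  acca$abbddbaadccccdacbab  b
    7  adccccdacbabacca$abbddba  a
    8  baadccccdacbabacca$abbdd  d
    9  babacca$abbddbaadccccdac  c
   10  bacca$abbddbaadccccdacba  a
   11  bbddbaadccccdacbabacca$a  a
   12  bddbaadccccdacbabacca$ab  b
   13  ca$abbddbaadccccdacbabac  c
   14  cbabacca$abbddbaadccccda  a
   15  cca$abbddbaadccccdacbaba  a
   16  ccccdacbabacca$abbddbaad  d
   17  cccdacbabacca$abbddbaadc  c
   18  ccdacbabacca$abbddbaadcc  c
   19  cdacbabacca$abbddbaadccc  c
   20  dacbabacca$abbddbaadcccc  c
   21  dbaadccccdacbabacca$abbd  d
   22  dccccdacbabacca$abbddbaa  a
   23  ddbaadccccdacbabacca$abb  b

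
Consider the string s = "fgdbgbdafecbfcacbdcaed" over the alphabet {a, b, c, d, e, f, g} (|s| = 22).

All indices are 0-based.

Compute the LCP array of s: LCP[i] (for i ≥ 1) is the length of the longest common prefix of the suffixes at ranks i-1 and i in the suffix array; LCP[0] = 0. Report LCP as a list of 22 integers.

[0, 1, 1, 0, 2, 1, 1, 0, 2, 1, 2, 0, 1, 1, 1, 0, 1, 0, 1, 1, 0, 1]

sorted suffixes:
  #0 SA[0]=14  'acbdcaed'
  #1 SA[1]=19  'aed'
  #2 SA[2]=7  'afecbfcacbdcaed'
  #3 SA[3]=5  'bdafecbfcacbdcaed'
  #4 SA[4]=16  'bdcaed'
  #5 SA[5]=11  'bfcacbdcaed'
  #6 SA[6]=3  'bgbdafecbfcacbdcaed'
  #7 SA[7]=13  'cacbdcaed'
  #8 SA[8]=18  'caed'
  #9 SA[9]=15  'cbdcaed'
  #10 SA[10]=10  'cbfcacbdcaed'
  #11 SA[11]=21  'd'
  #12 SA[12]=6  'dafecbfcacbdcaed'
  #13 SA[13]=2  'dbgbdafecbfcacbdcaed'
  #14 SA[14]=17  'dcaed'
  #15 SA[15]=9  'ecbfcacbdcaed'
  #16 SA[16]=20  'ed'
  #17 SA[17]=12  'fcacbdcaed'
  #18 SA[18]=8  'fecbfcacbdcaed'
  #19 SA[19]=0  'fgdbgbdafecbfcacbdcaed'
  #20 SA[20]=4  'gbdafecbfcacbdcaed'
  #21 SA[21]=1  'gdbgbdafecbfcacbdcaed'

SA = [14, 19, 7, 5, 16, 11, 3, 13, 18, 15, 10, 21, 6, 2, 17, 9, 20, 12, 8, 0, 4, 1]
rank  pair      lcp
   1  s[14:],s[19:]  1  'a'
   2  s[19:],s[7:]  1  'a'
   3  s[7:],s[5:]  0  ''
   4  s[5:],s[16:]  2  'bd'
   5  s[16:],s[11:]  1  'b'
   6  s[11:],s[3:]  1  'b'
   7  s[3:],s[13:]  0  ''
   8  s[13:],s[18:]  2  'ca'
   9  s[18:],s[15:]  1  'c'
  10  s[15:],s[10:]  2  'cb'
  11  s[10:],s[21:]  0  ''
  12  s[21:],s[6:]  1  'd'
  13  s[6:],s[2:]  1  'd'
  14  s[2:],s[17:]  1  'd'
  15  s[17:],s[9:]  0  ''
  16  s[9:],s[20:]  1  'e'
  17  s[20:],s[12:]  0  ''
  18  s[12:],s[8:]  1  'f'
  19  s[8:],s[0:]  1  'f'
  20  s[0:],s[4:]  0  ''
  21  s[4:],s[1:]  1  'g'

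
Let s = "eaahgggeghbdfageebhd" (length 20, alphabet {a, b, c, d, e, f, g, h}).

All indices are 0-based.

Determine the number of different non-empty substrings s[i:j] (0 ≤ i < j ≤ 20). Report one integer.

195

sorted suffixes:
  #0 SA[0]=1  'aahgggeghbdfageebhd'
  #1 SA[1]=13  'ageebhd'
  #2 SA[2]=2  'ahgggeghbdfageebhd'
  #3 SA[3]=10  'bdfageebhd'
  #4 SA[4]=17  'bhd'
  #5 SA[5]=19  'd'
  #6 SA[6]=11  'dfageebhd'
  #7 SA[7]=0  'eaahgggeghbdfageebhd'
  #8 SA[8]=16  'ebhd'
  #9 SA[9]=15  'eebhd'
  #10 SA[10]=7  'eghbdfageebhd'
  #11 SA[11]=12  'fageebhd'
  #12 SA[12]=14  'geebhd'
  #13 SA[13]=6  'geghbdfageebhd'
  #14 SA[14]=5  'ggeghbdfageebhd'
  #15 SA[15]=4  'gggeghbdfageebhd'
  #16 SA[16]=8  'ghbdfageebhd'
  #17 SA[17]=9  'hbdfageebhd'
  #18 SA[18]=18  'hd'
  #19 SA[19]=3  'hgggeghbdfageebhd'

SA = [1, 13, 2, 10, 17, 19, 11, 0, 16, 15, 7, 12, 14, 6, 5, 4, 8, 9, 18, 3]
[i] adj suffixes → lcp
  [1] 1/13 → 1 ('a')
  [2] 13/2 → 1 ('a')
  [3] 2/10 → 0 ('')
  [4] 10/17 → 1 ('b')
  [5] 17/19 → 0 ('')
  [6] 19/11 → 1 ('d')
  [7] 11/0 → 0 ('')
  [8] 0/16 → 1 ('e')
  [9] 16/15 → 1 ('e')
  [10] 15/7 → 1 ('e')
  [11] 7/12 → 0 ('')
  [12] 12/14 → 0 ('')
  [13] 14/6 → 2 ('ge')
  [14] 6/5 → 1 ('g')
  [15] 5/4 → 2 ('gg')
  [16] 4/8 → 1 ('g')
  [17] 8/9 → 0 ('')
  [18] 9/18 → 1 ('h')
  [19] 18/3 → 1 ('h')

n(n+1)/2 = 20·21/2 = 210
Σ LCP = 0 + 1 + 1 + 0 + 1 + 0 + 1 + 0 + 1 + 1 + 1 + 0 + 0 + 2 + 1 + 2 + 1 + 0 + 1 + 1 = 15
distinct = 210 − 15 = 195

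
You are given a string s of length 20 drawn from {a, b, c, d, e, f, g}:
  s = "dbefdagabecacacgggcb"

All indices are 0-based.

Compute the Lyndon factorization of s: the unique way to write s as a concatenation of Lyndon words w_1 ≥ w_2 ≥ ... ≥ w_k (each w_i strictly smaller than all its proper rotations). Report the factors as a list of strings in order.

["d", "befd", "ag", "abecacacgggcb"]

emit factor 1: 'd' (i=0, period=1)
emit factor 2: 'befd' (i=1, period=4)
emit factor 3: 'ag' (i=5, period=2)
emit factor 4: 'abecacacgggcb' (i=7, period=13)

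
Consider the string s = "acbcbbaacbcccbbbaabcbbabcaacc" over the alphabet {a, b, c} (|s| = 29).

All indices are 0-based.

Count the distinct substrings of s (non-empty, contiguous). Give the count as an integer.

rank→(start, suffix):
  0 → (16, 'aabcbbabcaacc')
  1 → (6, 'aacbcccbbbaabcbbabcaacc')
  2 → (25, 'aacc')
  3 → (22, 'abcaacc')
  4 → (17, 'abcbbabcaacc')
  5 → (0, 'acbcbbaacbcccbbbaabcbbabcaacc')
  6 → (7, 'acbcccbbbaabcbbabcaacc')
  7 → (26, 'acc')
  8 → (15, 'baabcbbabcaacc')
  9 → (5, 'baacbcccbbbaabcbbabcaacc')
  10 → (21, 'babcaacc')
  11 → (14, 'bbaabcbbabcaacc')
  12 → (4, 'bbaacbcccbbbaabcbbabcaacc')
  13 → (20, 'bbabcaacc')
  14 → (13, 'bbbaabcbbabcaacc')
  15 → (23, 'bcaacc')
  16 → (2, 'bcbbaacbcccbbbaabcbbabcaacc')
  17 → (18, 'bcbbabcaacc')
  18 → (9, 'bcccbbbaabcbbabcaacc')
  19 → (28, 'c')
  20 → (24, 'caacc')
  21 → (3, 'cbbaacbcccbbbaabcbbabcaacc')
  22 → (19, 'cbbabcaacc')
  23 → (12, 'cbbbaabcbbabcaacc')
  24 → (1, 'cbcbbaacbcccbbbaabcbbabcaacc')
  25 → (8, 'cbcccbbbaabcbbabcaacc')
  26 → (27, 'cc')
  27 → (11, 'ccbbbaabcbbabcaacc')
  28 → (10, 'cccbbbaabcbbabcaacc')

SA = [16, 6, 25, 22, 17, 0, 7, 26, 15, 5, 21, 14, 4, 20, 13, 23, 2, 18, 9, 28, 24, 3, 19, 12, 1, 8, 27, 11, 10]
[i] adj suffixes → lcp
  [1] 16/6 → 2 ('aa')
  [2] 6/25 → 3 ('aac')
  [3] 25/22 → 1 ('a')
  [4] 22/17 → 3 ('abc')
  [5] 17/0 → 1 ('a')
  [6] 0/7 → 4 ('acbc')
  [7] 7/26 → 2 ('ac')
  [8] 26/15 → 0 ('')
  [9] 15/5 → 3 ('baa')
  [10] 5/21 → 2 ('ba')
  [11] 21/14 → 1 ('b')
  [12] 14/4 → 4 ('bbaa')
  [13] 4/20 → 3 ('bba')
  [14] 20/13 → 2 ('bb')
  [15] 13/23 → 1 ('b')
  [16] 23/2 → 2 ('bc')
  [17] 2/18 → 5 ('bcbba')
  [18] 18/9 → 2 ('bc')
  [19] 9/28 → 0 ('')
  [20] 28/24 → 1 ('c')
  [21] 24/3 → 1 ('c')
  [22] 3/19 → 4 ('cbba')
  [23] 19/12 → 3 ('cbb')
  [24] 12/1 → 2 ('cb')
  [25] 1/8 → 3 ('cbc')
  [26] 8/27 → 1 ('c')
  [27] 27/11 → 2 ('cc')
  [28] 11/10 → 2 ('cc')

n(n+1)/2 = 29·30/2 = 435
Σ LCP = 0 + 2 + 3 + 1 + 3 + 1 + 4 + 2 + 0 + 3 + 2 + 1 + 4 + 3 + 2 + 1 + 2 + 5 + 2 + 0 + 1 + 1 + 4 + 3 + 2 + 3 + 1 + 2 + 2 = 60
distinct = 435 − 60 = 375

375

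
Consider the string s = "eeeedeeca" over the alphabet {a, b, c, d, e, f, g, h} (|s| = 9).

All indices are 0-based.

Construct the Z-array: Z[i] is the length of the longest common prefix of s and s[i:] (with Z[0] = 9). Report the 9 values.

Z[0]=9
i=1: fresh scan; Z[1]=3 grow→box=[1,4)
i=2: min(r-i=2, Z[1]=3)=2; Z[2]=2
i=3: min(r-i=1, Z[2]=2)=1; Z[3]=1
i=4: fresh scan; Z[4]=0
i=5: fresh scan; Z[5]=2 grow→box=[5,7)
i=6: min(r-i=1, Z[1]=3)=1; Z[6]=1
i=7: fresh scan; Z[7]=0
i=8: fresh scan; Z[8]=0

[9, 3, 2, 1, 0, 2, 1, 0, 0]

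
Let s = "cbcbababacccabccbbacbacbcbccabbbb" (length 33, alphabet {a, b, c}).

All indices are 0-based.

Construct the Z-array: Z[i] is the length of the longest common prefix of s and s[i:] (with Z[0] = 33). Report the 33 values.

[33, 0, 2, 0, 0, 0, 0, 0, 0, 1, 1, 1, 0, 0, 1, 2, 0, 0, 0, 2, 0, 0, 4, 0, 3, 0, 1, 1, 0, 0, 0, 0, 0]

Z[0]=33
i=1: i≥r, start 0; Z[1]=0
i=2: i≥r, start 0; Z[2]=2 extend→box=[2,4)
i=3: min(r-i=1, Z[1]=0)=0; Z[3]=0
i=4: i≥r, start 0; Z[4]=0
i=5: i≥r, start 0; Z[5]=0
i=6: i≥r, start 0; Z[6]=0
i=7: i≥r, start 0; Z[7]=0
i=8: i≥r, start 0; Z[8]=0
i=9: i≥r, start 0; Z[9]=1 extend→box=[9,10)
i=10: i≥r, start 0; Z[10]=1 extend→box=[10,11)
i=11: i≥r, start 0; Z[11]=1 extend→box=[11,12)
i=12: i≥r, start 0; Z[12]=0
i=13: i≥r, start 0; Z[13]=0
i=14: i≥r, start 0; Z[14]=1 extend→box=[14,15)
i=15: i≥r, start 0; Z[15]=2 extend→box=[15,17)
i=16: min(r-i=1, Z[1]=0)=0; Z[16]=0
i=17: i≥r, start 0; Z[17]=0
i=18: i≥r, start 0; Z[18]=0
i=19: i≥r, start 0; Z[19]=2 extend→box=[19,21)
i=20: min(r-i=1, Z[1]=0)=0; Z[20]=0
i=21: i≥r, start 0; Z[21]=0
i=22: i≥r, start 0; Z[22]=4 extend→box=[22,26)
i=23: min(r-i=3, Z[1]=0)=0; Z[23]=0
i=24: min(r-i=2, Z[2]=2)=2; Z[24]=3 extend→box=[24,27)
i=25: min(r-i=2, Z[1]=0)=0; Z[25]=0
i=26: min(r-i=1, Z[2]=2)=1; Z[26]=1
i=27: i≥r, start 0; Z[27]=1 extend→box=[27,28)
i=28: i≥r, start 0; Z[28]=0
i=29: i≥r, start 0; Z[29]=0
i=30: i≥r, start 0; Z[30]=0
i=31: i≥r, start 0; Z[31]=0
i=32: i≥r, start 0; Z[32]=0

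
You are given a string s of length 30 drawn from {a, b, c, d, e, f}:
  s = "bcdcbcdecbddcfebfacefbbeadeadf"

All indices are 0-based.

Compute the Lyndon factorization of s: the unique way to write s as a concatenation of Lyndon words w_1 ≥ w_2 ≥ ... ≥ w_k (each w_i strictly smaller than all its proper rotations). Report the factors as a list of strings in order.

emit factor 1: 'bcdcbcdecbddcfebf' (i=0, period=17)
emit factor 2: 'acefbbeadeadf' (i=17, period=13)

["bcdcbcdecbddcfebf", "acefbbeadeadf"]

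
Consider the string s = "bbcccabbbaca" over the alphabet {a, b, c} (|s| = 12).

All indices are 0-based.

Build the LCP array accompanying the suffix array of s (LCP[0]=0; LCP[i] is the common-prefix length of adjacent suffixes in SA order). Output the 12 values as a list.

rank | idx | suffix
   0 |  11 | a
   1 |   5 | abbbaca
   2 |   9 | aca
   3 |   8 | baca
   4 |   7 | bbaca
   5 |   6 | bbbaca
   6 |   0 | bbcccabbbaca
   7 |   1 | bcccabbbaca
   8 |  10 | ca
   9 |   4 | cabbbaca
  10 |   3 | ccabbbaca
  11 |   2 | cccabbbaca

SA = [11, 5, 9, 8, 7, 6, 0, 1, 10, 4, 3, 2]
i: (SA[i-1],SA[i]) lcp shared
  1: (11,5) 1 'a'
  2: (5,9) 1 'a'
  3: (9,8) 0 ''
  4: (8,7) 1 'b'
  5: (7,6) 2 'bb'
  6: (6,0) 2 'bb'
  7: (0,1) 1 'b'
  8: (1,10) 0 ''
  9: (10,4) 2 'ca'
  10: (4,3) 1 'c'
  11: (3,2) 2 'cc'

[0, 1, 1, 0, 1, 2, 2, 1, 0, 2, 1, 2]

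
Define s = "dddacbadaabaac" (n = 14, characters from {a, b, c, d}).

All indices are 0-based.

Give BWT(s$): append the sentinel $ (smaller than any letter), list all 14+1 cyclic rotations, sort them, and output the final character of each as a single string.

rank  rotation         last
    0  $dddacbadaabaac  c
    1  aabaac$dddacbad  d
    2  aac$dddacbadaab  b
    3  abaac$dddacbada  a
    4  ac$dddacbadaaba  a
    5  acbadaabaac$ddd  d
    6  adaabaac$dddacb  b
    7  baac$dddacbadaa  a
    8  badaabaac$dddac  c
    9  c$dddacbadaabaa  a
   10  cbadaabaac$ddda  a
   11  daabaac$dddacba  a
   12  dacbadaabaac$dd  d
   13  ddacbadaabaac$d  d
   14  dddacbadaabaac$  $

cdbaadbacaaadd$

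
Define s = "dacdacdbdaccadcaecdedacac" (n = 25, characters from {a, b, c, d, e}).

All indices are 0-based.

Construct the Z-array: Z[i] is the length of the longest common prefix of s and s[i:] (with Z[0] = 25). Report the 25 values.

[25, 0, 0, 4, 0, 0, 1, 0, 3, 0, 0, 0, 0, 1, 0, 0, 0, 0, 1, 0, 3, 0, 0, 0, 0]

Z[0]=25
i=1: outside box; Z[1]=0
i=2: outside box; Z[2]=0
i=3: outside box; Z[3]=4 extend→box=[3,7)
i=4: min(r-i=3, Z[1]=0)=0; Z[4]=0
i=5: min(r-i=2, Z[2]=0)=0; Z[5]=0
i=6: min(r-i=1, Z[3]=4)=1; Z[6]=1
i=7: outside box; Z[7]=0
i=8: outside box; Z[8]=3 extend→box=[8,11)
i=9: min(r-i=2, Z[1]=0)=0; Z[9]=0
i=10: min(r-i=1, Z[2]=0)=0; Z[10]=0
i=11: outside box; Z[11]=0
i=12: outside box; Z[12]=0
i=13: outside box; Z[13]=1 extend→box=[13,14)
i=14: outside box; Z[14]=0
i=15: outside box; Z[15]=0
i=16: outside box; Z[16]=0
i=17: outside box; Z[17]=0
i=18: outside box; Z[18]=1 extend→box=[18,19)
i=19: outside box; Z[19]=0
i=20: outside box; Z[20]=3 extend→box=[20,23)
i=21: min(r-i=2, Z[1]=0)=0; Z[21]=0
i=22: min(r-i=1, Z[2]=0)=0; Z[22]=0
i=23: outside box; Z[23]=0
i=24: outside box; Z[24]=0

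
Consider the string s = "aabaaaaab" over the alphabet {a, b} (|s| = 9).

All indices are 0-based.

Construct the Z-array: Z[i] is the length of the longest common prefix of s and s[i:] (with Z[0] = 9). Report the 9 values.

[9, 1, 0, 2, 2, 2, 3, 1, 0]

Z[0]=9
i=1: fresh scan; Z[1]=1 extend→box=[1,2)
i=2: fresh scan; Z[2]=0
i=3: fresh scan; Z[3]=2 extend→box=[3,5)
i=4: min(r-i=1, Z[1]=1)=1; Z[4]=2 extend→box=[4,6)
i=5: min(r-i=1, Z[1]=1)=1; Z[5]=2 extend→box=[5,7)
i=6: min(r-i=1, Z[1]=1)=1; Z[6]=3 extend→box=[6,9)
i=7: min(r-i=2, Z[1]=1)=1; Z[7]=1
i=8: min(r-i=1, Z[2]=0)=0; Z[8]=0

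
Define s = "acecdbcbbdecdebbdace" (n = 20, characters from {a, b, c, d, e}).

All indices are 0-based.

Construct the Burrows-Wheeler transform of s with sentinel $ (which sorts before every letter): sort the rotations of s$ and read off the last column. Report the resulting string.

rank  rotation               last
    0  $acecdbcbbdecdebbdace  e
    1  ace$acecdbcbbdecdebbd  d
    2  acecdbcbbdecdebbdace$  $
    3  bbdace$acecdbcbbdecde  e
    4  bbdecdebbdace$acecdbc  c
    5  bcbbdecdebbdace$acecd  d
    6  bdace$acecdbcbbdecdeb  b
    7  bdecdebbdace$acecdbcb  b
    8  cbbdecdebbdace$acecdb  b
    9  cdbcbbdecdebbdace$ace  e
   10  cdebbdace$acecdbcbbde  e
   11  ce$acecdbcbbdecdebbda  a
   12  cecdbcbbdecdebbdace$a  a
   13  dace$acecdbcbbdecdebb  b
   14  dbcbbdecdebbdace$acec  c
   15  debbdace$acecdbcbbdec  c
   16  decdebbdace$acecdbcbb  b
   17  e$acecdbcbbdecdebbdac  c
   18  ebbdace$acecdbcbbdecd  d
   19  ecdbcbbdecdebbdace$ac  c
   20  ecdebbdace$acecdbcbbd  d

ed$ecdbbbeeaabccbcdcd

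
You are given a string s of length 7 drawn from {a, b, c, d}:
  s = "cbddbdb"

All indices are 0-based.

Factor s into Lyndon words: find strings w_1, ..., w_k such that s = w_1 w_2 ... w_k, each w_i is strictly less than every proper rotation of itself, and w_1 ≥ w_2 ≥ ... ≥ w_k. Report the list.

["c", "bdd", "bd", "b"]

emit factor 1: 'c' (i=0, period=1)
emit factor 2: 'bdd' (i=1, period=3)
emit factor 3: 'bd' (i=4, period=2)
emit factor 4: 'b' (i=6, period=1)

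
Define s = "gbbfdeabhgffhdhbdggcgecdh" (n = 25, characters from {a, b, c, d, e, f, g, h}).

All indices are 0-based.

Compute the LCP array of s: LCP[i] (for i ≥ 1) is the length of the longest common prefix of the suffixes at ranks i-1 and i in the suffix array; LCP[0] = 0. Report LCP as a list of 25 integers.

rank | idx | suffix
   0 |   6 | abhgffhdhbdggcgecdh
   1 |   1 | bbfdeabhgffhdhbdggcgecdh
   2 |  15 | bdggcgecdh
   3 |   2 | bfdeabhgffhdhbdggcgecdh
   4 |   7 | bhgffhdhbdggcgecdh
   5 |  22 | cdh
   6 |  19 | cgecdh
   7 |   4 | deabhgffhdhbdggcgecdh
   8 |  16 | dggcgecdh
   9 |  23 | dh
  10 |  13 | dhbdggcgecdh
  11 |   5 | eabhgffhdhbdggcgecdh
  12 |  21 | ecdh
  13 |   3 | fdeabhgffhdhbdggcgecdh
  14 |  10 | ffhdhbdggcgecdh
  15 |  11 | fhdhbdggcgecdh
  16 |   0 | gbbfdeabhgffhdhbdggcgecdh
  17 |  18 | gcgecdh
  18 |  20 | gecdh
  19 |   9 | gffhdhbdggcgecdh
  20 |  17 | ggcgecdh
  21 |  24 | h
  22 |  14 | hbdggcgecdh
  23 |  12 | hdhbdggcgecdh
  24 |   8 | hgffhdhbdggcgecdh

SA = [6, 1, 15, 2, 7, 22, 19, 4, 16, 23, 13, 5, 21, 3, 10, 11, 0, 18, 20, 9, 17, 24, 14, 12, 8]
rank  pair      lcp
   1  s[6:],s[1:]  0  ''
   2  s[1:],s[15:]  1  'b'
   3  s[15:],s[2:]  1  'b'
   4  s[2:],s[7:]  1  'b'
   5  s[7:],s[22:]  0  ''
   6  s[22:],s[19:]  1  'c'
   7  s[19:],s[4:]  0  ''
   8  s[4:],s[16:]  1  'd'
   9  s[16:],s[23:]  1  'd'
  10  s[23:],s[13:]  2  'dh'
  11  s[13:],s[5:]  0  ''
  12  s[5:],s[21:]  1  'e'
  13  s[21:],s[3:]  0  ''
  14  s[3:],s[10:]  1  'f'
  15  s[10:],s[11:]  1  'f'
  16  s[11:],s[0:]  0  ''
  17  s[0:],s[18:]  1  'g'
  18  s[18:],s[20:]  1  'g'
  19  s[20:],s[9:]  1  'g'
  20  s[9:],s[17:]  1  'g'
  21  s[17:],s[24:]  0  ''
  22  s[24:],s[14:]  1  'h'
  23  s[14:],s[12:]  1  'h'
  24  s[12:],s[8:]  1  'h'

[0, 0, 1, 1, 1, 0, 1, 0, 1, 1, 2, 0, 1, 0, 1, 1, 0, 1, 1, 1, 1, 0, 1, 1, 1]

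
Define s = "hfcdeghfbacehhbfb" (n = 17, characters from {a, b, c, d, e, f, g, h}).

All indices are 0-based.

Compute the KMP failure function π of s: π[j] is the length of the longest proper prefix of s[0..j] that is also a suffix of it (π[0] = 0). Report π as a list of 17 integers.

π[0] = 0
j=1 s[j]='f': π[1]=0 (border '')
j=2 s[j]='c': π[2]=0 (border '')
j=3 s[j]='d': π[3]=0 (border '')
j=4 s[j]='e': π[4]=0 (border '')
j=5 s[j]='g': π[5]=0 (border '')
j=6 s[j]='h': π[6]=1 (border 'h')
j=7 s[j]='f': π[7]=2 (border 'hf')
j=8 s[j]='b': k: 2→0; π[8]=0 (border '')
j=9 s[j]='a': π[9]=0 (border '')
j=10 s[j]='c': π[10]=0 (border '')
j=11 s[j]='e': π[11]=0 (border '')
j=12 s[j]='h': π[12]=1 (border 'h')
j=13 s[j]='h': k: 1→0; π[13]=1 (border 'h')
j=14 s[j]='b': k: 1→0; π[14]=0 (border '')
j=15 s[j]='f': π[15]=0 (border '')
j=16 s[j]='b': π[16]=0 (border '')

[0, 0, 0, 0, 0, 0, 1, 2, 0, 0, 0, 0, 1, 1, 0, 0, 0]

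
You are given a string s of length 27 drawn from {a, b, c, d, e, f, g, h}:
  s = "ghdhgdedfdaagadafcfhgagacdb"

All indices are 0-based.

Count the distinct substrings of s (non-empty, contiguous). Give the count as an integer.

353

rank→(start, suffix):
  0 → (10, 'aagadafcfhgagacdb')
  1 → (23, 'acdb')
  2 → (13, 'adafcfhgagacdb')
  3 → (15, 'afcfhgagacdb')
  4 → (21, 'agacdb')
  5 → (11, 'agadafcfhgagacdb')
  6 → (26, 'b')
  7 → (24, 'cdb')
  8 → (17, 'cfhgagacdb')
  9 → (9, 'daagadafcfhgagacdb')
  10 → (14, 'dafcfhgagacdb')
  11 → (25, 'db')
  12 → (5, 'dedfdaagadafcfhgagacdb')
  13 → (7, 'dfdaagadafcfhgagacdb')
  14 → (2, 'dhgdedfdaagadafcfhgagacdb')
  15 → (6, 'edfdaagadafcfhgagacdb')
  16 → (16, 'fcfhgagacdb')
  17 → (8, 'fdaagadafcfhgagacdb')
  18 → (18, 'fhgagacdb')
  19 → (22, 'gacdb')
  20 → (12, 'gadafcfhgagacdb')
  21 → (20, 'gagacdb')
  22 → (4, 'gdedfdaagadafcfhgagacdb')
  23 → (0, 'ghdhgdedfdaagadafcfhgagacdb')
  24 → (1, 'hdhgdedfdaagadafcfhgagacdb')
  25 → (19, 'hgagacdb')
  26 → (3, 'hgdedfdaagadafcfhgagacdb')

SA = [10, 23, 13, 15, 21, 11, 26, 24, 17, 9, 14, 25, 5, 7, 2, 6, 16, 8, 18, 22, 12, 20, 4, 0, 1, 19, 3]
[i] adj suffixes → lcp
  [1] 10/23 → 1 ('a')
  [2] 23/13 → 1 ('a')
  [3] 13/15 → 1 ('a')
  [4] 15/21 → 1 ('a')
  [5] 21/11 → 3 ('aga')
  [6] 11/26 → 0 ('')
  [7] 26/24 → 0 ('')
  [8] 24/17 → 1 ('c')
  [9] 17/9 → 0 ('')
  [10] 9/14 → 2 ('da')
  [11] 14/25 → 1 ('d')
  [12] 25/5 → 1 ('d')
  [13] 5/7 → 1 ('d')
  [14] 7/2 → 1 ('d')
  [15] 2/6 → 0 ('')
  [16] 6/16 → 0 ('')
  [17] 16/8 → 1 ('f')
  [18] 8/18 → 1 ('f')
  [19] 18/22 → 0 ('')
  [20] 22/12 → 2 ('ga')
  [21] 12/20 → 2 ('ga')
  [22] 20/4 → 1 ('g')
  [23] 4/0 → 1 ('g')
  [24] 0/1 → 0 ('')
  [25] 1/19 → 1 ('h')
  [26] 19/3 → 2 ('hg')

n(n+1)/2 = 27·28/2 = 378
Σ LCP = 0 + 1 + 1 + 1 + 1 + 3 + 0 + 0 + 1 + 0 + 2 + 1 + 1 + 1 + 1 + 0 + 0 + 1 + 1 + 0 + 2 + 2 + 1 + 1 + 0 + 1 + 2 = 25
distinct = 378 − 25 = 353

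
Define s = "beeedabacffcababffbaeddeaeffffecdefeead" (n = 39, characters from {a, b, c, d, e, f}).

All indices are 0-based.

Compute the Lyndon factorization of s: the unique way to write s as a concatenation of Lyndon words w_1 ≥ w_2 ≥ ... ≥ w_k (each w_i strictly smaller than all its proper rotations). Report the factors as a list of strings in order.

["beeed", "abacffc", "ababffbaeddeaeffffecdefeead"]

emit factor 1: 'beeed' (i=0, period=5)
emit factor 2: 'abacffc' (i=5, period=7)
emit factor 3: 'ababffbaeddeaeffffecdefeead' (i=12, period=27)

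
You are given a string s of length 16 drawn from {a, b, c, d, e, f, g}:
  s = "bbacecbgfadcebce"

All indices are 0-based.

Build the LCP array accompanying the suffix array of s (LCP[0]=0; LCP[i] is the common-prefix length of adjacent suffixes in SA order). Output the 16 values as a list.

sorted suffixes:
  #0 SA[0]=2  'acecbgfadcebce'
  #1 SA[1]=9  'adcebce'
  #2 SA[2]=1  'bacecbgfadcebce'
  #3 SA[3]=0  'bbacecbgfadcebce'
  #4 SA[4]=13  'bce'
  #5 SA[5]=6  'bgfadcebce'
  #6 SA[6]=5  'cbgfadcebce'
  #7 SA[7]=14  'ce'
  #8 SA[8]=11  'cebce'
  #9 SA[9]=3  'cecbgfadcebce'
  #10 SA[10]=10  'dcebce'
  #11 SA[11]=15  'e'
  #12 SA[12]=12  'ebce'
  #13 SA[13]=4  'ecbgfadcebce'
  #14 SA[14]=8  'fadcebce'
  #15 SA[15]=7  'gfadcebce'

SA = [2, 9, 1, 0, 13, 6, 5, 14, 11, 3, 10, 15, 12, 4, 8, 7]
i: (SA[i-1],SA[i]) lcp shared
  1: (2,9) 1 'a'
  2: (9,1) 0 ''
  3: (1,0) 1 'b'
  4: (0,13) 1 'b'
  5: (13,6) 1 'b'
  6: (6,5) 0 ''
  7: (5,14) 1 'c'
  8: (14,11) 2 'ce'
  9: (11,3) 2 'ce'
  10: (3,10) 0 ''
  11: (10,15) 0 ''
  12: (15,12) 1 'e'
  13: (12,4) 1 'e'
  14: (4,8) 0 ''
  15: (8,7) 0 ''

[0, 1, 0, 1, 1, 1, 0, 1, 2, 2, 0, 0, 1, 1, 0, 0]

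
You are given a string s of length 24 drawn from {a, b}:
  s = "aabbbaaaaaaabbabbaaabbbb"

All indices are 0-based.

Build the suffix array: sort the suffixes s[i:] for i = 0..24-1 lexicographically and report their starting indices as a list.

[5, 6, 7, 8, 9, 17, 10, 0, 18, 14, 11, 1, 19, 23, 4, 16, 13, 22, 3, 15, 12, 21, 2, 20]

sorted suffixes:
  #0 SA[0]=5  'aaaaaaabbabbaaabbbb'
  #1 SA[1]=6  'aaaaaabbabbaaabbbb'
  #2 SA[2]=7  'aaaaabbabbaaabbbb'
  #3 SA[3]=8  'aaaabbabbaaabbbb'
  #4 SA[4]=9  'aaabbabbaaabbbb'
  #5 SA[5]=17  'aaabbbb'
  #6 SA[6]=10  'aabbabbaaabbbb'
  #7 SA[7]=0  'aabbbaaaaaaabbabbaaabbbb'
  #8 SA[8]=18  'aabbbb'
  #9 SA[9]=14  'abbaaabbbb'
  #10 SA[10]=11  'abbabbaaabbbb'
  #11 SA[11]=1  'abbbaaaaaaabbabbaaabbbb'
  #12 SA[12]=19  'abbbb'
  #13 SA[13]=23  'b'
  #14 SA[14]=4  'baaaaaaabbabbaaabbbb'
  #15 SA[15]=16  'baaabbbb'
  #16 SA[16]=13  'babbaaabbbb'
  #17 SA[17]=22  'bb'
  #18 SA[18]=3  'bbaaaaaaabbabbaaabbbb'
  #19 SA[19]=15  'bbaaabbbb'
  #20 SA[20]=12  'bbabbaaabbbb'
  #21 SA[21]=21  'bbb'
  #22 SA[22]=2  'bbbaaaaaaabbabbaaabbbb'
  #23 SA[23]=20  'bbbb'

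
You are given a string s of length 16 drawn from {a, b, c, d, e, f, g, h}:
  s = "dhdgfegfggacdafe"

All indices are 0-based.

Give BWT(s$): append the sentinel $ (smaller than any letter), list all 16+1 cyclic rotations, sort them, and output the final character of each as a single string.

egdach$ffagggdefd

rank  rotation           last
    0  $dhdgfegfggacdafe  e
    1  acdafe$dhdgfegfgg  g
    2  afe$dhdgfegfggacd  d
    3  cdafe$dhdgfegfgga  a
    4  dafe$dhdgfegfggac  c
    5  dgfegfggacdafe$dh  h
    6  dhdgfegfggacdafe$  $
    7  e$dhdgfegfggacdaf  f
    8  egfggacdafe$dhdgf  f
    9  fe$dhdgfegfggacda  a
   10  fegfggacdafe$dhdg  g
   11  fggacdafe$dhdgfeg  g
   12  gacdafe$dhdgfegfg  g
   13  gfegfggacdafe$dhd  d
   14  gfggacdafe$dhdgfe  e
   15  ggacdafe$dhdgfegf  f
   16  hdgfegfggacdafe$d  d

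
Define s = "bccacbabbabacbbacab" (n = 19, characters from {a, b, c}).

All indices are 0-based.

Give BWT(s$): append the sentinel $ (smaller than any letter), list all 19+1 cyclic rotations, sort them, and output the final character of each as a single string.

bcbbbcbabcbaac$acaab

rank  rotation              last
    0  $bccacbabbabacbbacab  b
    1  ab$bccacbabbabacbbac  c
    2  abacbbacab$bccacbabb  b
    3  abbabacbbacab$bccacb  b
    4  acab$bccacbabbabacbb  b
    5  acbabbabacbbacab$bcc  c
    6  acbbacab$bccacbabbab  b
    7  b$bccacbabbabacbbaca  a
    8  babacbbacab$bccacbab  b
    9  babbabacbbacab$bccac  c
   10  bacab$bccacbabbabacb  b
   11  bacbbacab$bccacbabba  a
   12  bbabacbbacab$bccacba  a
   13  bbacab$bccacbabbabac  c
   14  bccacbabbabacbbacab$  $
   15  cab$bccacbabbabacbba  a
   16  cacbabbabacbbacab$bc  c
   17  cbabbabacbbacab$bcca  a
   18  cbbacab$bccacbabbaba  a
   19  ccacbabbabacbbacab$b  b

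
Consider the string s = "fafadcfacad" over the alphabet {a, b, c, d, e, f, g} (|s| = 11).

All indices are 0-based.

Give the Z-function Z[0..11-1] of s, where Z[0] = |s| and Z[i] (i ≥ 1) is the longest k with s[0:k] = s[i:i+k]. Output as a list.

[11, 0, 2, 0, 0, 0, 2, 0, 0, 0, 0]

Z[0]=11
i=1: fresh scan; Z[1]=0
i=2: fresh scan; Z[2]=2 scan→box=[2,4)
i=3: min(r-i=1, Z[1]=0)=0; Z[3]=0
i=4: fresh scan; Z[4]=0
i=5: fresh scan; Z[5]=0
i=6: fresh scan; Z[6]=2 scan→box=[6,8)
i=7: min(r-i=1, Z[1]=0)=0; Z[7]=0
i=8: fresh scan; Z[8]=0
i=9: fresh scan; Z[9]=0
i=10: fresh scan; Z[10]=0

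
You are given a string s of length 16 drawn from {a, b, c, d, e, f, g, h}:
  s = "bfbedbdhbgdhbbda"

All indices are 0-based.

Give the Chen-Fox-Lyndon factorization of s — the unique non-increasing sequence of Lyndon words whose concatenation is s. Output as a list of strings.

emit factor 1: 'bf' (i=0, period=2)
emit factor 2: 'bed' (i=2, period=3)
emit factor 3: 'bdhbgdh' (i=5, period=7)
emit factor 4: 'bbd' (i=12, period=3)
emit factor 5: 'a' (i=15, period=1)

["bf", "bed", "bdhbgdh", "bbd", "a"]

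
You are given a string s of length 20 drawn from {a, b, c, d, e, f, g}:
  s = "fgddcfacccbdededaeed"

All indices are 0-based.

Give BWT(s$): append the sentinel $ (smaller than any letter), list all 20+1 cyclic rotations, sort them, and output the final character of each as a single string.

rank  rotation               last
    0  $fgddcfacccbdededaeed  d
    1  acccbdededaeed$fgddcf  f
    2  aeed$fgddcfacccbdeded  d
    3  bdededaeed$fgddcfaccc  c
    4  cbdededaeed$fgddcfacc  c
    5  ccbdededaeed$fgddcfac  c
    6  cccbdededaeed$fgddcfa  a
    7  cfacccbdededaeed$fgdd  d
    8  d$fgddcfacccbdededaee  e
    9  daeed$fgddcfacccbdede  e
   10  dcfacccbdededaeed$fgd  d
   11  ddcfacccbdededaeed$fg  g
   12  dedaeed$fgddcfacccbde  e
   13  dededaeed$fgddcfacccb  b
   14  ed$fgddcfacccbdededae  e
   15  edaeed$fgddcfacccbded  d
   16  ededaeed$fgddcfacccbd  d
   17  eed$fgddcfacccbdededa  a
   18  facccbdededaeed$fgddc  c
   19  fgddcfacccbdededaeed$  $
   20  gddcfacccbdededaeed$f  f

dfdcccadeedgebeddac$f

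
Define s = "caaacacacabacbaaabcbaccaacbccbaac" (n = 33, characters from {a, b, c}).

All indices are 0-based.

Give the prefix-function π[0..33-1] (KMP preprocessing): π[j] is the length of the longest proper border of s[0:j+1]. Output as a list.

π[0] = 0
j=1 s[j]='a': π[1]=0 (border '')
j=2 s[j]='a': π[2]=0 (border '')
j=3 s[j]='a': π[3]=0 (border '')
j=4 s[j]='c': π[4]=1 (border 'c')
j=5 s[j]='a': π[5]=2 (border 'ca')
j=6 s[j]='c': k: 2→0; π[6]=1 (border 'c')
j=7 s[j]='a': π[7]=2 (border 'ca')
j=8 s[j]='c': k: 2→0; π[8]=1 (border 'c')
j=9 s[j]='a': π[9]=2 (border 'ca')
j=10 s[j]='b': k: 2→0; π[10]=0 (border '')
j=11 s[j]='a': π[11]=0 (border '')
j=12 s[j]='c': π[12]=1 (border 'c')
j=13 s[j]='b': k: 1→0; π[13]=0 (border '')
j=14 s[j]='a': π[14]=0 (border '')
j=15 s[j]='a': π[15]=0 (border '')
j=16 s[j]='a': π[16]=0 (border '')
j=17 s[j]='b': π[17]=0 (border '')
j=18 s[j]='c': π[18]=1 (border 'c')
j=19 s[j]='b': k: 1→0; π[19]=0 (border '')
j=20 s[j]='a': π[20]=0 (border '')
j=21 s[j]='c': π[21]=1 (border 'c')
j=22 s[j]='c': k: 1→0; π[22]=1 (border 'c')
j=23 s[j]='a': π[23]=2 (border 'ca')
j=24 s[j]='a': π[24]=3 (border 'caa')
j=25 s[j]='c': k: 3→0; π[25]=1 (border 'c')
j=26 s[j]='b': k: 1→0; π[26]=0 (border '')
j=27 s[j]='c': π[27]=1 (border 'c')
j=28 s[j]='c': k: 1→0; π[28]=1 (border 'c')
j=29 s[j]='b': k: 1→0; π[29]=0 (border '')
j=30 s[j]='a': π[30]=0 (border '')
j=31 s[j]='a': π[31]=0 (border '')
j=32 s[j]='c': π[32]=1 (border 'c')

[0, 0, 0, 0, 1, 2, 1, 2, 1, 2, 0, 0, 1, 0, 0, 0, 0, 0, 1, 0, 0, 1, 1, 2, 3, 1, 0, 1, 1, 0, 0, 0, 1]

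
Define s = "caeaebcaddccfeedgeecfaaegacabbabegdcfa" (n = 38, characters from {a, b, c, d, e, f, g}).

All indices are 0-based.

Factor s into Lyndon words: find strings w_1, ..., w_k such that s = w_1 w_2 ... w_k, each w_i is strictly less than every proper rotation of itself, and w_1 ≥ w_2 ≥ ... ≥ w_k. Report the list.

emit factor 1: 'c' (i=0, period=1)
emit factor 2: 'aeaebc' (i=1, period=6)
emit factor 3: 'addccfeedgeecf' (i=7, period=14)
emit factor 4: 'aaegacabbabegdcf' (i=21, period=16)
emit factor 5: 'a' (i=37, period=1)

["c", "aeaebc", "addccfeedgeecf", "aaegacabbabegdcf", "a"]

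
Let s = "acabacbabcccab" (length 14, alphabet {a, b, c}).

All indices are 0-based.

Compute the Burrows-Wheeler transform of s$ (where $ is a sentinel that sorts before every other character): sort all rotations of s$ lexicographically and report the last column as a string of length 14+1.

bccb$bacaacaacb

rank  rotation         last
    0  $acabacbabcccab  b
    1  ab$acabacbabccc  c
    2  abacbabcccab$ac  c
    3  abcccab$acabacb  b
    4  acabacbabcccab$  $
    5  acbabcccab$acab  b
    6  b$acabacbabccca  a
    7  babcccab$acabac  c
    8  bacbabcccab$aca  a
    9  bcccab$acabacba  a
   10  cab$acabacbabcc  c
   11  cabacbabcccab$a  a
   12  cbabcccab$acaba  a
   13  ccab$acabacbabc  c
   14  cccab$acabacbab  b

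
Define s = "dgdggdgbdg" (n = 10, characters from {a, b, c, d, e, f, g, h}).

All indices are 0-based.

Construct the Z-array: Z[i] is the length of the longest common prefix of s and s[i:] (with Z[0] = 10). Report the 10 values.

[10, 0, 2, 0, 0, 2, 0, 0, 2, 0]

Z[0]=10
i=1: outside box; Z[1]=0
i=2: outside box; Z[2]=2 scan→box=[2,4)
i=3: min(r-i=1, Z[1]=0)=0; Z[3]=0
i=4: outside box; Z[4]=0
i=5: outside box; Z[5]=2 scan→box=[5,7)
i=6: min(r-i=1, Z[1]=0)=0; Z[6]=0
i=7: outside box; Z[7]=0
i=8: outside box; Z[8]=2 scan→box=[8,10)
i=9: min(r-i=1, Z[1]=0)=0; Z[9]=0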